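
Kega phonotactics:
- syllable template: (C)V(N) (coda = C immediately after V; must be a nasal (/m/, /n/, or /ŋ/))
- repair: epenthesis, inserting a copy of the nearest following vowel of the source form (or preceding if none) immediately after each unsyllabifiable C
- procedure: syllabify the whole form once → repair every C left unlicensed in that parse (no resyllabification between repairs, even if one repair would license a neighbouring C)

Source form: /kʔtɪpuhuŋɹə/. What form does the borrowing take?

The consonants /k/, /ʔ/ cannot be parsed into a legal (C)V(N) syllable (only a nasal (/m/, /n/, or /ŋ/) is licensed in coda position; onsets are limited to one consonant).
Epenthesis after each stranded consonant: /k/ → /kɪ/, /ʔ/ → /ʔɪ/.

kɪʔɪtɪpuhuŋɹə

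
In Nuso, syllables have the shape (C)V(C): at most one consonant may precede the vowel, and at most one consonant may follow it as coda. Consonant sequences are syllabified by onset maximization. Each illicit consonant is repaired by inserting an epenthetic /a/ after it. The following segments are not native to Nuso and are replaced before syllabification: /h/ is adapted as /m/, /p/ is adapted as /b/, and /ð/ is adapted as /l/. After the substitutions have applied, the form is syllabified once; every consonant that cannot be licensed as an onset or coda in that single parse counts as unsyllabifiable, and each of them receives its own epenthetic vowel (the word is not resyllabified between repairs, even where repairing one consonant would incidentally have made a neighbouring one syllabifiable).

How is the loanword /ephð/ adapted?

ebmala

Substitution: /p/ → /b/, /h/ → /m/, /ð/ → /l/, giving /ebml/.
The consonants /m/, /l/ cannot be parsed into a legal (C)V(C) syllable (at most one coda consonant is licensed; onsets are limited to one consonant).
Inserting the epenthetic vowel yields /m/ → /ma/, /l/ → /la/.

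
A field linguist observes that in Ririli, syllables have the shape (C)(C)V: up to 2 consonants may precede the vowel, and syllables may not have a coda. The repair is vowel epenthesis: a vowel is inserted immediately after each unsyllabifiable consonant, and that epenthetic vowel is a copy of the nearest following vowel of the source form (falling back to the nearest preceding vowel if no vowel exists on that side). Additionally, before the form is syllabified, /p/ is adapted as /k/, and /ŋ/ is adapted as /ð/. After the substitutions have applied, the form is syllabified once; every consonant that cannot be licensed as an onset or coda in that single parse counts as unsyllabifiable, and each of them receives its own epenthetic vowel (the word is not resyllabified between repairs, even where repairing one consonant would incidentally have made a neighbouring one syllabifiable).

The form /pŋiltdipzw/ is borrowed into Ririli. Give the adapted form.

kðilitdikiziwi

Substitution: /p/ → /k/, /ŋ/ → /ð/, giving /kðiltdikzw/.
The consonants /l/, /k/, /z/, /w/ cannot be parsed into a legal (C)(C)V syllable (no codas are permitted; onsets may contain at most 2 consonants).
Each unlicensed consonant becomes the onset of a new syllable: /l/ → /li/, /k/ → /ki/, /z/ → /zi/, /w/ → /wi/.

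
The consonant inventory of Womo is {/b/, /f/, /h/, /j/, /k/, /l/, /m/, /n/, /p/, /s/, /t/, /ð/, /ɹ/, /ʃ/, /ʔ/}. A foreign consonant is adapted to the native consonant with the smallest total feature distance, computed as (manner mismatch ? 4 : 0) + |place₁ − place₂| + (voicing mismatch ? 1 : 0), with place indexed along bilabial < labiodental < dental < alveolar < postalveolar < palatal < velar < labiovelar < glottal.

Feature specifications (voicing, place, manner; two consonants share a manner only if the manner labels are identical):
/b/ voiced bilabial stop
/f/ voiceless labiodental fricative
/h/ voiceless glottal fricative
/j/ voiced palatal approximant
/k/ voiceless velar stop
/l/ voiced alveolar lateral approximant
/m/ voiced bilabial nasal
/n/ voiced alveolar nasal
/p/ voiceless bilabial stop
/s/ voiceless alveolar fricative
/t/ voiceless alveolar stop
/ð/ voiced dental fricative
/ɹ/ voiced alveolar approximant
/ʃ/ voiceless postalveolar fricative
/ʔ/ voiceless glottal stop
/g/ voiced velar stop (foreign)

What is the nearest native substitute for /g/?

/k/ is closest: same manner (stop), place distance 0 (velar→velar), voicing differs (+1); total 1. Next closest is /ʔ/ at distance 3.

k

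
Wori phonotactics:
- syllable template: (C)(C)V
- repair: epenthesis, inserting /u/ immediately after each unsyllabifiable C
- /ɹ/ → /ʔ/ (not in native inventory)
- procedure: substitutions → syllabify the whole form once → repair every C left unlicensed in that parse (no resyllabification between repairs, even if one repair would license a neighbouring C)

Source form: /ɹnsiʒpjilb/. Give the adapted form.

ʔunsiʒupjilubu

Substitution: /ɹ/ → /ʔ/, giving /ʔnsiʒpjilb/.
The consonants /ʔ/, /ʒ/, /l/, /b/ cannot be parsed into a legal (C)(C)V syllable (no codas are permitted; onsets may contain at most 2 consonants).
Each unlicensed consonant becomes the onset of a new syllable: /ʔ/ → /ʔu/, /ʒ/ → /ʒu/, /l/ → /lu/, /b/ → /bu/.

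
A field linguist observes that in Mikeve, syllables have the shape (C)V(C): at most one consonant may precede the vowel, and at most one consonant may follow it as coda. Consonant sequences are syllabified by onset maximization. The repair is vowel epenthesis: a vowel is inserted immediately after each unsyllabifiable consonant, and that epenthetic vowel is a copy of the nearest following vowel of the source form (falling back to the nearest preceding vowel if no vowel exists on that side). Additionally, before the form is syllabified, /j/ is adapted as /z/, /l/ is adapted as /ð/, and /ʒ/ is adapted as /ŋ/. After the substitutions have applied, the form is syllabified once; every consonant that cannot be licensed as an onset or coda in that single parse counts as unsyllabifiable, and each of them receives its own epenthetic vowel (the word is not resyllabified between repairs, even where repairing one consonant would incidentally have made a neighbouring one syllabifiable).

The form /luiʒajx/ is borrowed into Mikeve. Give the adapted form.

Substitution: /l/ → /ð/, /ʒ/ → /ŋ/, /j/ → /z/, giving /ðuiŋazx/.
The consonants /x/ cannot be parsed into a legal (C)V(C) syllable (at most one coda consonant is licensed; onsets are limited to one consonant).
Inserting the epenthetic vowel yields /x/ → /xa/.

ðuiŋazxa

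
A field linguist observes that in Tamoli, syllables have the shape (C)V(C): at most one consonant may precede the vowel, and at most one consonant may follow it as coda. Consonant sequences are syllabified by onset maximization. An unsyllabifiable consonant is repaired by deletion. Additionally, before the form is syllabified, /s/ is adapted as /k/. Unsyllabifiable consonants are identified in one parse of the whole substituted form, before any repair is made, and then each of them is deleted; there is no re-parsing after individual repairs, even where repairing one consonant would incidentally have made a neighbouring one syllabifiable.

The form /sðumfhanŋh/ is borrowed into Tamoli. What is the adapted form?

Substitution: /s/ → /k/, giving /kðumfhanŋh/.
The consonants /k/, /f/, /ŋ/, /h/ cannot be parsed into a legal (C)V(C) syllable (at most one coda consonant is licensed; onsets are limited to one consonant).
Each unlicensed consonant is deleted: /k/, /f/, /ŋ/, /h/.

ðumhan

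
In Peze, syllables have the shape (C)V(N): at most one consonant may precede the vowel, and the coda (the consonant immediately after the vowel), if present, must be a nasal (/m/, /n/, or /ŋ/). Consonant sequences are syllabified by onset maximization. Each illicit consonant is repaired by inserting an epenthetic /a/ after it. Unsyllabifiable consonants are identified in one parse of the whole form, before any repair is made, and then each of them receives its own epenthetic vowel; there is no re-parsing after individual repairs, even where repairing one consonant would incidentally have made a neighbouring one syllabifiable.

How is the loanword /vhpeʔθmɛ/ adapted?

vahapeʔaθamɛ

Syllabifying with onset maximization leaves /v/, /h/, /ʔ/, /θ/ stranded (only a nasal (/m/, /n/, or /ŋ/) is licensed in coda position; onsets are limited to one consonant).
Inserting the epenthetic vowel yields /v/ → /va/, /h/ → /ha/, /ʔ/ → /ʔa/, /θ/ → /θa/.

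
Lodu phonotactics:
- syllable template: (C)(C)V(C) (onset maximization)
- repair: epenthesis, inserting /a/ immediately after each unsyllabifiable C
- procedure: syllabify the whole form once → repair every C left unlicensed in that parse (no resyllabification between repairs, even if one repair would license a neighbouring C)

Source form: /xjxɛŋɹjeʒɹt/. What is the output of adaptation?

Under (C)(C)V(C), the unsyllabifiable consonants are /x/, /ɹ/, /t/ (at most one coda consonant is licensed; onsets may contain at most 2 consonants).
Inserting the epenthetic vowel yields /x/ → /xa/, /ɹ/ → /ɹa/, /t/ → /ta/.

xajxɛŋɹjeʒɹata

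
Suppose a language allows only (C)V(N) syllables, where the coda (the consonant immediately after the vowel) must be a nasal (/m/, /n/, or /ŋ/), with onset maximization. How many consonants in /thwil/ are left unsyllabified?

Syllabifying with onset maximization leaves /t/, /h/, /l/ stranded (only a nasal (/m/, /n/, or /ŋ/) is licensed in coda position; onsets are limited to one consonant).

3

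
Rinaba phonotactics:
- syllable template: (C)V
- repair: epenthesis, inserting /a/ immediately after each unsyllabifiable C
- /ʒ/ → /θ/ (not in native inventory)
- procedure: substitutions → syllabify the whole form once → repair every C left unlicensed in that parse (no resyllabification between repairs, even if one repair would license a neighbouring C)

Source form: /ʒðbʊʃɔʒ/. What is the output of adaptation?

θaðabʊʃɔθa

Substitution: /ʒ/ → /θ/, giving /θðbʊʃɔθ/.
Syllabifying with onset maximization leaves /θ/, /ð/, /θ/ stranded (no codas are permitted; onsets are limited to one consonant).
Epenthesis after each stranded consonant: /θ/ → /θa/, /ð/ → /ða/, /θ/ → /θa/.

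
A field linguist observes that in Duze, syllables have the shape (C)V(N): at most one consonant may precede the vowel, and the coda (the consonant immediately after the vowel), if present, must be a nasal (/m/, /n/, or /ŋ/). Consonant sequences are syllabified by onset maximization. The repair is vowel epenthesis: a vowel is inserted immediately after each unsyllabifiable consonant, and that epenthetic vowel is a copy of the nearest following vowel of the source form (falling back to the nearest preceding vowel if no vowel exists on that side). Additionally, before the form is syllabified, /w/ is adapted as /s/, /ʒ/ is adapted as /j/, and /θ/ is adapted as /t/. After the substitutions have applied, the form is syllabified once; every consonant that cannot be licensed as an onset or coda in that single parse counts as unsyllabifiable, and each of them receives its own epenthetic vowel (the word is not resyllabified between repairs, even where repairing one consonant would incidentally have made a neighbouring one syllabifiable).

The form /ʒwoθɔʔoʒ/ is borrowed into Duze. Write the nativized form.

josotɔʔojo

Substitution: /ʒ/ → /j/, /w/ → /s/, /θ/ → /t/, giving /jsotɔʔoj/.
The consonants /j/, /j/ cannot be parsed into a legal (C)V(N) syllable (only a nasal (/m/, /n/, or /ŋ/) is licensed in coda position; onsets are limited to one consonant).
Epenthesis after each stranded consonant: /j/ → /jo/, /j/ → /jo/.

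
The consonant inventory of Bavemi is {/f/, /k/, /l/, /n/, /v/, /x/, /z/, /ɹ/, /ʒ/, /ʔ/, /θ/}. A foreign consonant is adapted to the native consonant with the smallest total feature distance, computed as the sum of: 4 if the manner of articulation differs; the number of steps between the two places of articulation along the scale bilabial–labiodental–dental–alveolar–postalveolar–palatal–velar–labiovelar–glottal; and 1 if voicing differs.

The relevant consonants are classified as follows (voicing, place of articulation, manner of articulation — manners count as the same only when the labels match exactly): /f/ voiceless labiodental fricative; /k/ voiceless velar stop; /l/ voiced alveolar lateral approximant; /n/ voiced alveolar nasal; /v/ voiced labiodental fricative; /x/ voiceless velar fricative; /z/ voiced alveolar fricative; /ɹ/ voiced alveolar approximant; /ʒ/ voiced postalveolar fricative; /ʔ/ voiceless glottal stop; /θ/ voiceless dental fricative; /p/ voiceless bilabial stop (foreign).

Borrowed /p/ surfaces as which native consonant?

f

/f/ is closest: manner differs (stop→fricative, +4), place distance 1 (bilabial→labiodental), same voicing; total 5. Next closest is /k/ at distance 6.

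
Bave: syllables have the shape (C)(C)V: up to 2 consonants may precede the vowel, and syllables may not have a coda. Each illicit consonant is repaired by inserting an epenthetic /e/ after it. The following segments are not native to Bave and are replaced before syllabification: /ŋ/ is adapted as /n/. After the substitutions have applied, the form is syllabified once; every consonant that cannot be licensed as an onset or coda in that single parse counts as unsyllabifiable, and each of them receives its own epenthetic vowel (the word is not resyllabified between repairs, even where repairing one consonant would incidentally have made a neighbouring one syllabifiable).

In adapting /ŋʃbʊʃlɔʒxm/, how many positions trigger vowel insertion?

After substitution the input is /nʃbʊʃlɔʒxm/.
The unsyllabifiable consonants are /n/, /ʒ/, /x/, /m/; each receives one epenthetic vowel.

4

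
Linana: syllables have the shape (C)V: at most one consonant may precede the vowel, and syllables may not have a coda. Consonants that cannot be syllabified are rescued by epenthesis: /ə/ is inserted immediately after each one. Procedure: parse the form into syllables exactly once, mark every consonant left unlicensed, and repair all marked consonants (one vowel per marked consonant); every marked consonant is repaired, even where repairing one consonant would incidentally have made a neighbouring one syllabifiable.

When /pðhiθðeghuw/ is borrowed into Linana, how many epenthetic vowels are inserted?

The unsyllabifiable consonants are /p/, /ð/, /θ/, /g/, /w/; each receives one epenthetic vowel.

5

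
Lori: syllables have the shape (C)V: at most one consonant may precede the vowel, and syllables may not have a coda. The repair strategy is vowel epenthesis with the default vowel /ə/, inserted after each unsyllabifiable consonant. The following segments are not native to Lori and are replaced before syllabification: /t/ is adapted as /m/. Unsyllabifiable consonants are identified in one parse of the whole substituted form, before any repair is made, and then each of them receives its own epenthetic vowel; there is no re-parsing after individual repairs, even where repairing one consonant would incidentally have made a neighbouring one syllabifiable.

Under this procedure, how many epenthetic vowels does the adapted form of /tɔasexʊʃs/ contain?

2

After substitution the input is /mɔasexʊʃs/.
The unsyllabifiable consonants are /ʃ/, /s/; each receives one epenthetic vowel.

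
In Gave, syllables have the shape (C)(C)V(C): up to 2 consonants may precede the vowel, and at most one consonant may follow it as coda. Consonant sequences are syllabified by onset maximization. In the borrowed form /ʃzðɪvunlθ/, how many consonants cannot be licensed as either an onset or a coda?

Syllabifying with onset maximization leaves /ʃ/, /l/, /θ/ stranded (at most one coda consonant is licensed; onsets may contain at most 2 consonants).

3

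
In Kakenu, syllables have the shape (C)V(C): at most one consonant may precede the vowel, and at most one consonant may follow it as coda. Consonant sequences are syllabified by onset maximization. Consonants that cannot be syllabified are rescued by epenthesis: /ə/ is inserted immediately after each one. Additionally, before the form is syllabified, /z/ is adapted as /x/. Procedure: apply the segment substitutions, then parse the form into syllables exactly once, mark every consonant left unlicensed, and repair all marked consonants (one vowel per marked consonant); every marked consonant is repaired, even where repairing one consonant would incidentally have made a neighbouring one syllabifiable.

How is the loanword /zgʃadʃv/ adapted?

Substitution: /z/ → /x/, giving /xgʃadʃv/.
The consonants /x/, /g/, /ʃ/, /v/ cannot be parsed into a legal (C)V(C) syllable (at most one coda consonant is licensed; onsets are limited to one consonant).
Inserting the epenthetic vowel yields /x/ → /xə/, /g/ → /gə/, /ʃ/ → /ʃə/, /v/ → /və/.

xəgəʃadʃəvə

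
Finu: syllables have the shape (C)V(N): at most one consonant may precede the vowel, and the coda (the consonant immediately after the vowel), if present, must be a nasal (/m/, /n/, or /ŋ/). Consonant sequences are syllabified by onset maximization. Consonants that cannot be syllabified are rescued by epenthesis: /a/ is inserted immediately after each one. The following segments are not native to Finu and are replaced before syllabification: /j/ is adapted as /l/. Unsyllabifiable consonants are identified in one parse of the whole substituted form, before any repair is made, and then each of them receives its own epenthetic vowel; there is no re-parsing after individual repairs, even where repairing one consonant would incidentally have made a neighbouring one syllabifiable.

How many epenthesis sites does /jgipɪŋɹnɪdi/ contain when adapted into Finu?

2

After substitution the input is /lgipɪŋɹnɪdi/.
The unsyllabifiable consonants are /l/, /ɹ/; each receives one epenthetic vowel.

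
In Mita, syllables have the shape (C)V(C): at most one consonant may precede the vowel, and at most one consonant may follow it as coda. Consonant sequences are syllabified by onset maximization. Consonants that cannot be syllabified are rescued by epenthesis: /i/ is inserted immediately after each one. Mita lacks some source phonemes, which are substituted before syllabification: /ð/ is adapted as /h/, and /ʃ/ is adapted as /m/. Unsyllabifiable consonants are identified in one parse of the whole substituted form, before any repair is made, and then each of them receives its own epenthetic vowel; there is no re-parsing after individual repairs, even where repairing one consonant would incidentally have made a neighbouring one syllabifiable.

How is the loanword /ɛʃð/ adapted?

Substitution: /ʃ/ → /m/, /ð/ → /h/, giving /ɛmh/.
Syllabifying with onset maximization leaves /h/ stranded (at most one coda consonant is licensed; onsets are limited to one consonant).
Inserting the epenthetic vowel yields /h/ → /hi/.

ɛmhi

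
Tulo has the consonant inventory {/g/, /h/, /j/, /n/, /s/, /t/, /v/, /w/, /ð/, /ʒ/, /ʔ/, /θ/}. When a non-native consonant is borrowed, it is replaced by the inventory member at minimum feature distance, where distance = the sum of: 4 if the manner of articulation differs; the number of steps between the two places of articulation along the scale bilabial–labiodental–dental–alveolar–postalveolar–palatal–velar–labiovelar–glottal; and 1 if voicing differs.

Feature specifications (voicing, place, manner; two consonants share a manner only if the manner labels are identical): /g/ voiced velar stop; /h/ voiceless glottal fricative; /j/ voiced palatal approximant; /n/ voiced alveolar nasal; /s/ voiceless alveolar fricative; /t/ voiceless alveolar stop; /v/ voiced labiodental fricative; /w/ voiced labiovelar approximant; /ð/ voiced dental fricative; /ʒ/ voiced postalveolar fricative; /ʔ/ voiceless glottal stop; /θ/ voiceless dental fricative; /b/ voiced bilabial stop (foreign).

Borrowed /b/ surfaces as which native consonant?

/t/ is closest: same manner (stop), place distance 3 (bilabial→alveolar), voicing differs (+1); total 4. Next closest is /v/ at distance 5.

t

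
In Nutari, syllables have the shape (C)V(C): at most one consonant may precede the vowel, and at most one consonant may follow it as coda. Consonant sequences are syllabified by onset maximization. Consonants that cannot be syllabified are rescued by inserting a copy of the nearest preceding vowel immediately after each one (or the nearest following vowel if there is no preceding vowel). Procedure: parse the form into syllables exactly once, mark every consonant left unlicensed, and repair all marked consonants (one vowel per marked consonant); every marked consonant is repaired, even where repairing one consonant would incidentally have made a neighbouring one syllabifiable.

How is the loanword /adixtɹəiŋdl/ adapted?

Under (C)V(C), the unsyllabifiable consonants are /t/, /d/, /l/ (at most one coda consonant is licensed; onsets are limited to one consonant).
Epenthesis after each stranded consonant: /t/ → /ti/, /d/ → /di/, /l/ → /li/.

adixtiɹəiŋdili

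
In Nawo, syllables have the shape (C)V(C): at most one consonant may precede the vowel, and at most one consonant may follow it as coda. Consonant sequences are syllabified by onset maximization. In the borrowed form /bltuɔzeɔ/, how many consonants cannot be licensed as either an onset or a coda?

Under (C)V(C), the unsyllabifiable consonants are /b/, /l/ (at most one coda consonant is licensed; onsets are limited to one consonant).

2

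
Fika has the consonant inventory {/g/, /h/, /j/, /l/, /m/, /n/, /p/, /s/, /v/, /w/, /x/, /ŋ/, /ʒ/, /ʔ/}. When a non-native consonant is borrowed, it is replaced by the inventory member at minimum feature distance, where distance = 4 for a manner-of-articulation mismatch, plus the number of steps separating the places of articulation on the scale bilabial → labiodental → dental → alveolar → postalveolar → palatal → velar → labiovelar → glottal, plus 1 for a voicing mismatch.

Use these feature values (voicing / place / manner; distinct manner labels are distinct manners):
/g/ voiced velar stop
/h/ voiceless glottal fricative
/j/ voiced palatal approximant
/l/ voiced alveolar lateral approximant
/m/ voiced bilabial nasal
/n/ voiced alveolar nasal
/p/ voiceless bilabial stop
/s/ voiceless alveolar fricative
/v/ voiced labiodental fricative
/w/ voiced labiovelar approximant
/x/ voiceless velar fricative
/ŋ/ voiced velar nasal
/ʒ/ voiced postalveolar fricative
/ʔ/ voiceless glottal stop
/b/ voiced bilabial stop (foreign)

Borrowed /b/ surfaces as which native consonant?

p

/p/ is closest: same manner (stop), place distance 0 (bilabial→bilabial), voicing differs (+1); total 1. Next closest is /m/ at distance 4.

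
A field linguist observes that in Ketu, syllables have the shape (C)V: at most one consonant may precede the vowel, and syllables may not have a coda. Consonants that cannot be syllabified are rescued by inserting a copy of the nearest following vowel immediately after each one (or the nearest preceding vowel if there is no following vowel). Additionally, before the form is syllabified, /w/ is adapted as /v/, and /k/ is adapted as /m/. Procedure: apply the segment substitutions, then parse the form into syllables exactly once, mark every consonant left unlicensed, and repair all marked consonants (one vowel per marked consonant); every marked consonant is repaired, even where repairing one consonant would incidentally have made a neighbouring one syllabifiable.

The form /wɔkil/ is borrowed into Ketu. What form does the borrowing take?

vɔmili

Substitution: /w/ → /v/, /k/ → /m/, giving /vɔmil/.
Under (C)V, the unsyllabifiable consonants are /l/ (no codas are permitted; onsets are limited to one consonant).
Epenthesis after each stranded consonant: /l/ → /li/.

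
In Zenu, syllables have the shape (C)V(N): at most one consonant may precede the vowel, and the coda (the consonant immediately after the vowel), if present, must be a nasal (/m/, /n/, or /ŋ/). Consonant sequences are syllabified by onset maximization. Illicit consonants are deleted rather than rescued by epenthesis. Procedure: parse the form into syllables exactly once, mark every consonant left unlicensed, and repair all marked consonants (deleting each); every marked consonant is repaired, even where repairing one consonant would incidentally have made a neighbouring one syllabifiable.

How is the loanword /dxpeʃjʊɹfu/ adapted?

Under (C)V(N), the unsyllabifiable consonants are /d/, /x/, /ʃ/, /ɹ/ (only a nasal (/m/, /n/, or /ŋ/) is licensed in coda position; onsets are limited to one consonant).
Each unlicensed consonant is deleted: /d/, /x/, /ʃ/, /ɹ/.

pejʊfu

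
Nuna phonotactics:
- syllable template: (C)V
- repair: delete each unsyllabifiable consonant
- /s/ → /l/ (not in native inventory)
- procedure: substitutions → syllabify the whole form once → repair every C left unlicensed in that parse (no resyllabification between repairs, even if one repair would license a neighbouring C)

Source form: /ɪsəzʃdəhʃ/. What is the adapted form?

ɪlədə

Substitution: /s/ → /l/, giving /ɪləzʃdəhʃ/.
Syllabifying with onset maximization leaves /z/, /ʃ/, /h/, /ʃ/ stranded (no codas are permitted; onsets are limited to one consonant).
Deleting the stranded consonants removes /z/, /ʃ/, /h/, /ʃ/.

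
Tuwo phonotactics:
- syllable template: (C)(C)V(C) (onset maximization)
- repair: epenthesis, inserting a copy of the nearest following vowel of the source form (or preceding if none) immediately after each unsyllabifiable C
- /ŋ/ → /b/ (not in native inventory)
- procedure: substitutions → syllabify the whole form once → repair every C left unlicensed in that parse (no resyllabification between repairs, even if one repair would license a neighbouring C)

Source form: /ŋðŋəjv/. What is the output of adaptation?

Substitution: /ŋ/ → /b/, giving /bðbəjv/.
Syllabifying with onset maximization leaves /b/, /v/ stranded (at most one coda consonant is licensed; onsets may contain at most 2 consonants).
Inserting the epenthetic vowel yields /b/ → /bə/, /v/ → /və/.

bəðbəjvə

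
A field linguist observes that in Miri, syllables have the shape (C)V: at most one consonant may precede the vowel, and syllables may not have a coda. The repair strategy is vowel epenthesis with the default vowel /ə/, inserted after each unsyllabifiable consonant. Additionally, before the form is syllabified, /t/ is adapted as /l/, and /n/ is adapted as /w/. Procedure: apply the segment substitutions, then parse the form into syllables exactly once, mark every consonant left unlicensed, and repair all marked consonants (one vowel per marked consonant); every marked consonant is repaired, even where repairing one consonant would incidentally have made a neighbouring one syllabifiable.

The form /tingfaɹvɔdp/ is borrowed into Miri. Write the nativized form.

Substitution: /t/ → /l/, /n/ → /w/, giving /liwgfaɹvɔdp/.
Syllabifying with onset maximization leaves /w/, /g/, /ɹ/, /d/, /p/ stranded (no codas are permitted; onsets are limited to one consonant).
Epenthesis after each stranded consonant: /w/ → /wə/, /g/ → /gə/, /ɹ/ → /ɹə/, /d/ → /də/, /p/ → /pə/.

liwəgəfaɹəvɔdəpə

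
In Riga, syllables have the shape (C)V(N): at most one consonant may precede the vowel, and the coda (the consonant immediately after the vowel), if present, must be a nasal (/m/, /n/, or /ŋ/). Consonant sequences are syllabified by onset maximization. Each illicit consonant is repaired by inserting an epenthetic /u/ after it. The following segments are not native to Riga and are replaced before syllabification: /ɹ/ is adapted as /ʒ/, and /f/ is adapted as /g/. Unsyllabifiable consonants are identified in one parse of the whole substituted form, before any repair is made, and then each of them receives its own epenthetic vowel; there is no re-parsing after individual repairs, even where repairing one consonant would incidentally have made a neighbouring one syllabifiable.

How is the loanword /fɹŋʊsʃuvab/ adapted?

Substitution: /f/ → /g/, /ɹ/ → /ʒ/, giving /gʒŋʊsʃuvab/.
Syllabifying with onset maximization leaves /g/, /ʒ/, /s/, /b/ stranded (only a nasal (/m/, /n/, or /ŋ/) is licensed in coda position; onsets are limited to one consonant).
Each unlicensed consonant becomes the onset of a new syllable: /g/ → /gu/, /ʒ/ → /ʒu/, /s/ → /su/, /b/ → /bu/.

guʒuŋʊsuʃuvabu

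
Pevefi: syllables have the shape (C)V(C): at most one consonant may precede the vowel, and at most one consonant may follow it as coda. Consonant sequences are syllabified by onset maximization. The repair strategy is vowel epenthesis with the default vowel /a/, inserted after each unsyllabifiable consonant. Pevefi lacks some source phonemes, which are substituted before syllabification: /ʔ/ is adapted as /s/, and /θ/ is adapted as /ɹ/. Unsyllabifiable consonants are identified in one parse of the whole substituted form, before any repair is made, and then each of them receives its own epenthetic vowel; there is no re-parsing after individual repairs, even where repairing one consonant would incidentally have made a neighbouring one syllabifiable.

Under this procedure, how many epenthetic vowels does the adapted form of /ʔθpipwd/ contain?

After substitution the input is /sɹpipwd/.
The unsyllabifiable consonants are /s/, /ɹ/, /w/, /d/; each receives one epenthetic vowel.

4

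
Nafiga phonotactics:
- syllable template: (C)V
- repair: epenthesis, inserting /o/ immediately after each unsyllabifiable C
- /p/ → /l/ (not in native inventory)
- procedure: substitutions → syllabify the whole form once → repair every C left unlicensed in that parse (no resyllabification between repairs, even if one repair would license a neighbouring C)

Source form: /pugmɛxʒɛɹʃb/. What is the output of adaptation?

Substitution: /p/ → /l/, giving /lugmɛxʒɛɹʃb/.
Syllabifying with onset maximization leaves /g/, /x/, /ɹ/, /ʃ/, /b/ stranded (no codas are permitted; onsets are limited to one consonant).
Epenthesis after each stranded consonant: /g/ → /go/, /x/ → /xo/, /ɹ/ → /ɹo/, /ʃ/ → /ʃo/, /b/ → /bo/.

lugomɛxoʒɛɹoʃobo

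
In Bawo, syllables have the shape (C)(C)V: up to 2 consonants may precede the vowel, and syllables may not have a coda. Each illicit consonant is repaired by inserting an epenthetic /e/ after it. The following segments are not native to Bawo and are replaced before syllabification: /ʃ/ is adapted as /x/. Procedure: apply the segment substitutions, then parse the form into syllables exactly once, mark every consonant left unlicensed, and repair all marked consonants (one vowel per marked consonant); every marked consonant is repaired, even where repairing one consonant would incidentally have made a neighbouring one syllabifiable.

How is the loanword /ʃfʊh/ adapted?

Substitution: /ʃ/ → /x/, giving /xfʊh/.
Under (C)(C)V, the unsyllabifiable consonants are /h/ (no codas are permitted; onsets may contain at most 2 consonants).
Each unlicensed consonant becomes the onset of a new syllable: /h/ → /he/.

xfʊhe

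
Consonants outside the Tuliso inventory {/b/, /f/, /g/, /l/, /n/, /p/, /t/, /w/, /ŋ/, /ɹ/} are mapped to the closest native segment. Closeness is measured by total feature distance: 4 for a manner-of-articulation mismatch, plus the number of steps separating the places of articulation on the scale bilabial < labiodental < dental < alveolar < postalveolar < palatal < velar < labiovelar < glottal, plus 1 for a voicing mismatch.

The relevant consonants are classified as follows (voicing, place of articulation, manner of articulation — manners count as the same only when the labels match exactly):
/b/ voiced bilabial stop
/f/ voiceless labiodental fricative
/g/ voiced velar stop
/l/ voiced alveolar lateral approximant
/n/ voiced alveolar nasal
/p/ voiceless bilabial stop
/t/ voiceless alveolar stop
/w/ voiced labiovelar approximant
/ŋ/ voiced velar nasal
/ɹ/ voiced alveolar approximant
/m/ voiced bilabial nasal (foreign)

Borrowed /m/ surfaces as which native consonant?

n

/n/ is closest: same manner (nasal), place distance 3 (bilabial→alveolar), same voicing; total 3. Next closest is /b/ at distance 4.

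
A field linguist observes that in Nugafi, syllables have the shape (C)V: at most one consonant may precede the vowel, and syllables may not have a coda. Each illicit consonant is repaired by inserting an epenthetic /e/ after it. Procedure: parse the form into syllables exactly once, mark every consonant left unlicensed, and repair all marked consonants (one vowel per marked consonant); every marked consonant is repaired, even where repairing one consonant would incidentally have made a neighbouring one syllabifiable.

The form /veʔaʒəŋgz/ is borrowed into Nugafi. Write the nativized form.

Under (C)V, the unsyllabifiable consonants are /ŋ/, /g/, /z/ (no codas are permitted; onsets are limited to one consonant).
Inserting the epenthetic vowel yields /ŋ/ → /ŋe/, /g/ → /ge/, /z/ → /ze/.

veʔaʒəŋegeze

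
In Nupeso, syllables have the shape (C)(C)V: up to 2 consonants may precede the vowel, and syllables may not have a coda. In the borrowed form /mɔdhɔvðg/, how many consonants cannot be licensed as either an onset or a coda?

3

Syllabifying with onset maximization leaves /v/, /ð/, /g/ stranded (no codas are permitted; onsets may contain at most 2 consonants).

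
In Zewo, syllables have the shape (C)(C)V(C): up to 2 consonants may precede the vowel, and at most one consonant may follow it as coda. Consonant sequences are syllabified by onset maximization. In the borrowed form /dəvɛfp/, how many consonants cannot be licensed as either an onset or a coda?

1

Under (C)(C)V(C), the unsyllabifiable consonants are /p/ (at most one coda consonant is licensed; onsets may contain at most 2 consonants).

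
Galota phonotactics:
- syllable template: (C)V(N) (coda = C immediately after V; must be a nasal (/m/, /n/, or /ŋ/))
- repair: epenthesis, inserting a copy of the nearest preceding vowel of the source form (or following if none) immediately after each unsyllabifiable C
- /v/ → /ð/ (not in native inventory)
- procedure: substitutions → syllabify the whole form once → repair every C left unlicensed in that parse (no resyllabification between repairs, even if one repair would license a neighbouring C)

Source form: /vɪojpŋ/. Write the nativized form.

ðɪojopoŋo

Substitution: /v/ → /ð/, giving /ðɪojpŋ/.
The consonants /j/, /p/, /ŋ/ cannot be parsed into a legal (C)V(N) syllable (only a nasal (/m/, /n/, or /ŋ/) is licensed in coda position; onsets are limited to one consonant).
Inserting the epenthetic vowel yields /j/ → /jo/, /p/ → /po/, /ŋ/ → /ŋo/.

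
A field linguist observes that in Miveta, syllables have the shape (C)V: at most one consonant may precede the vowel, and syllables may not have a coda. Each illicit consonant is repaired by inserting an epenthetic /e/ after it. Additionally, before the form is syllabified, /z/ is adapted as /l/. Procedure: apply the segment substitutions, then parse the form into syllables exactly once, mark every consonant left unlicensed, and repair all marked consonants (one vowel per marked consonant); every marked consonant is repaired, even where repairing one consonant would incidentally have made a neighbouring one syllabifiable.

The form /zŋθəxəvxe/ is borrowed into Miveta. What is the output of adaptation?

Substitution: /z/ → /l/, giving /lŋθəxəvxe/.
Syllabifying with onset maximization leaves /l/, /ŋ/, /v/ stranded (no codas are permitted; onsets are limited to one consonant).
Each unlicensed consonant becomes the onset of a new syllable: /l/ → /le/, /ŋ/ → /ŋe/, /v/ → /ve/.

leŋeθəxəvexe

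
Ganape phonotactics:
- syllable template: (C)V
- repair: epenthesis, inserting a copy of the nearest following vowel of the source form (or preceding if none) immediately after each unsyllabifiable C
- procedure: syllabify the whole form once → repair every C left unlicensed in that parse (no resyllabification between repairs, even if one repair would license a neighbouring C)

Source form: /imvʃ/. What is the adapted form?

Under (C)V, the unsyllabifiable consonants are /m/, /v/, /ʃ/ (no codas are permitted; onsets are limited to one consonant).
Epenthesis after each stranded consonant: /m/ → /mi/, /v/ → /vi/, /ʃ/ → /ʃi/.

imiviʃi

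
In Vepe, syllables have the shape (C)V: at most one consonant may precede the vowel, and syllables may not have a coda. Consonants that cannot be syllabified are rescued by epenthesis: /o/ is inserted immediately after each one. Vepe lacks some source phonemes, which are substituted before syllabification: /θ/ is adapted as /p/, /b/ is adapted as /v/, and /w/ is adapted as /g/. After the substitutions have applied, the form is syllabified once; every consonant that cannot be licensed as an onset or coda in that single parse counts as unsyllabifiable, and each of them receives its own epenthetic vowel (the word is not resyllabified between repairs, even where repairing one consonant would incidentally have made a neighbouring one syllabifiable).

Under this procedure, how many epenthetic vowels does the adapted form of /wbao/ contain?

1

After substitution the input is /gvao/.
The unsyllabifiable consonants are /g/; each receives one epenthetic vowel.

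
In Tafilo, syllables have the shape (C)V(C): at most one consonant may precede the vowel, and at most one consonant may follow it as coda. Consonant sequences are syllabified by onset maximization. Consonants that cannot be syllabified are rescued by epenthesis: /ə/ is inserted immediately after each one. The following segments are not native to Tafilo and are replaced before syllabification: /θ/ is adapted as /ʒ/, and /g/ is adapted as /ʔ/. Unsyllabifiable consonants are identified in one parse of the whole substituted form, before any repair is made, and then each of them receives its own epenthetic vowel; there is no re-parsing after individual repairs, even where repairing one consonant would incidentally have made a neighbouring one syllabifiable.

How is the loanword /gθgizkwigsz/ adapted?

ʔəʒəʔizkəwiʔsəzə

Substitution: /g/ → /ʔ/, /θ/ → /ʒ/, giving /ʔʒʔizkwiʔsz/.
Under (C)V(C), the unsyllabifiable consonants are /ʔ/, /ʒ/, /k/, /s/, /z/ (at most one coda consonant is licensed; onsets are limited to one consonant).
Epenthesis after each stranded consonant: /ʔ/ → /ʔə/, /ʒ/ → /ʒə/, /k/ → /kə/, /s/ → /sə/, /z/ → /zə/.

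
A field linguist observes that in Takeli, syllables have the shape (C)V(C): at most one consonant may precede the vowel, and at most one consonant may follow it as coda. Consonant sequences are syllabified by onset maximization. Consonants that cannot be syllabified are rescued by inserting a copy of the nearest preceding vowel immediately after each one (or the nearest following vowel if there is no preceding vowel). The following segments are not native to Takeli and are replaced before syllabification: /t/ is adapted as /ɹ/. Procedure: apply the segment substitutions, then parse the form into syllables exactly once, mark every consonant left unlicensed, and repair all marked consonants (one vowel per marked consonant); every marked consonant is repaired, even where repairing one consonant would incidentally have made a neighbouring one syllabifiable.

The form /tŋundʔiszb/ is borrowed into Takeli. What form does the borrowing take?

Substitution: /t/ → /ɹ/, giving /ɹŋundʔiszb/.
The consonants /ɹ/, /d/, /z/, /b/ cannot be parsed into a legal (C)V(C) syllable (at most one coda consonant is licensed; onsets are limited to one consonant).
Inserting the epenthetic vowel yields /ɹ/ → /ɹu/, /d/ → /du/, /z/ → /zi/, /b/ → /bi/.

ɹuŋunduʔiszibi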